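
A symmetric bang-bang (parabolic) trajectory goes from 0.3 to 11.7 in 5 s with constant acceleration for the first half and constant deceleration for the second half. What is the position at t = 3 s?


Symmetric rest-to-rest: each phase covers (pf-p0)/2 in time T/2. 0.5*a*(T/2)^2 = (pf-p0)/2 => a = 4*(pf-p0)/T^2
a = 4*(11.7-0.3)/5^2 = 1.824
t = 3 is in the deceleration phase (t > T/2).
p = pf - 0.5*a*(T-t)^2 = 11.7 - 0.5*1.824*2^2
= 8.052


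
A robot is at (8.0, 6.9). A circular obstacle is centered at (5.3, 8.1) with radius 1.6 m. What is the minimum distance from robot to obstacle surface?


center_dist = sqrt((8.0-5.3)^2 + (6.9-8.1)^2)
= sqrt(7.29 + 1.44)
= 2.9547
min_dist = center_dist - radius = 2.9547 - 1.6 = 1.3547 m


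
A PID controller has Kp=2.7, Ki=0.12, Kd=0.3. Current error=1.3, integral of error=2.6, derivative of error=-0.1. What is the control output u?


u = Kp*e + Ki*int(e) + Kd*de/dt
= 2.7*1.3 + 0.12*2.6 + 0.3*(-0.1)
= 3.51 + 0.312 + -0.03
= 3.792


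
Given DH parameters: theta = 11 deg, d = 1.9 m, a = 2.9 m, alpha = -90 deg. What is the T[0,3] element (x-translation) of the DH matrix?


T[0,3] = a * cos(theta)
= 2.9 * cos(11 deg)
= 2.9 * 0.9816
= 2.8467


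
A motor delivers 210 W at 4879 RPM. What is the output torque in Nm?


omega = 4879 * 2*pi/60 = 510.9277 rad/s
tau = P / omega = 210 / 510.9277
= 0.411 Nm


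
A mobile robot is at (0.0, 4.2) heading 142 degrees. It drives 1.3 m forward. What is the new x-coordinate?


x_new = x0 + d*cos(theta)
= 0.0 + 1.3*cos(142)
= 0.0 + -1.0244
= -1.0244


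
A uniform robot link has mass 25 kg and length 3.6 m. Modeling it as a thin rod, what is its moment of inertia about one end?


I = (1/3) * m * L^2
= (1/3) * 25 * 3.6^2
= 0.333333 * 25 * 12.96
= 108.0 kg*m^2


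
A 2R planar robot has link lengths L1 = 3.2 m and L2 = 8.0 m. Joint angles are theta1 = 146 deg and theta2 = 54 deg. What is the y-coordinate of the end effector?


Convert angles to radians: theta1 = 2.5482, theta2 = 0.9425
y = L1*sin(theta1) + L2*sin(theta1+theta2)
y = 1.7894 + -2.7362
y = -0.9467


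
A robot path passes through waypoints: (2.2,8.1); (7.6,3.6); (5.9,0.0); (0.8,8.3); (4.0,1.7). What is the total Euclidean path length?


Segment lengths:
  seg1 = sqrt((5.4)^2 + (-4.5)^2) = 7.0292
  seg2 = sqrt((-1.7)^2 + (-3.6)^2) = 3.9812
  seg3 = sqrt((-5.1)^2 + (8.3)^2) = 9.7417
  seg4 = sqrt((3.2)^2 + (-6.6)^2) = 7.3348
Total = 28.0869


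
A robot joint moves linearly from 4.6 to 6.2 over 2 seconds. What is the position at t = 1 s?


s = t/T = 1/2 = 0.5
p(t) = p0 + (pf-p0)*s
= 4.6 + (6.2 - 4.6) * 0.5
= 5.4


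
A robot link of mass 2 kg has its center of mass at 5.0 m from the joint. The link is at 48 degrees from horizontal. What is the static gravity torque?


tau = m*g*L*cos(angle)
= 2 * 9.81 * 5.0 * cos(48 deg)
= 2 * 9.81 * 5.0 * 0.6691
= 65.6417 Nm


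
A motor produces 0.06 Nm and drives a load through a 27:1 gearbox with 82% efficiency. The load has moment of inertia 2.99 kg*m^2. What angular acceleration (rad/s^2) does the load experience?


tau_out = tau_motor * N * eta
= 0.06 * 27 * 0.82 = 1.3284 Nm
alpha = tau_out / I = 1.3284 / 2.99
= 0.4443 rad/s^2


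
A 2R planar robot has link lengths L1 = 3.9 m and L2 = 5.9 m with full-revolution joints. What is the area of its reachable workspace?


r_max = L1 + L2 = 9.8 m
r_min = |L1 - L2| = 2.0 m
Area = pi*(r_max^2 - r_min^2)
= pi*(96.04 - 4.0)
= pi * 92.04
= 289.1522 m^2


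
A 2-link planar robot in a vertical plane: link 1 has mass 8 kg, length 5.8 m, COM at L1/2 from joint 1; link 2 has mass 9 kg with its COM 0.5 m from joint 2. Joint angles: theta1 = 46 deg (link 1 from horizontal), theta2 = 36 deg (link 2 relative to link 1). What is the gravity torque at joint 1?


Horizontal distance from joint 1 to link-1 COM:
  x_c1 = (L1/2)*cos(t1) = 2.9 * 0.6947 = 2.0145 m
Horizontal distance from joint 1 to link-2 COM:
  x_c2 = L1*cos(t1) + Lc2*cos(t1+t2)
       = 5.8*0.6947 + 0.5*0.1392 = 4.0986 m
tau1 = m1*g*x_c1 + m2*g*x_c2
     = 8*9.81*2.0145 + 9*9.81*4.0986
     = 158.0987 + 361.8658
     = 519.9645 Nm


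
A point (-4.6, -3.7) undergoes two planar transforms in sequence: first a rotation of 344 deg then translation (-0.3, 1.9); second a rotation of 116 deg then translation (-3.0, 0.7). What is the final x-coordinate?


After transform 1:
x1 = cos(344)*-4.6 - sin(344)*-3.7 + -0.3 = -5.7417
y1 = sin(344)*-4.6 + cos(344)*-3.7 + 1.9 = -0.3887
After transform 2:
x2 = cos(116)*-5.7417 - sin(116)*-0.3887 + -3.0
= -0.1336


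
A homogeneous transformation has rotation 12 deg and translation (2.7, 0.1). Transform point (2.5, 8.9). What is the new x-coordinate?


x' = cos(theta)*px - sin(theta)*py + tx
= 0.9781*2.5 - 0.2079*8.9 + 2.7
= 3.295


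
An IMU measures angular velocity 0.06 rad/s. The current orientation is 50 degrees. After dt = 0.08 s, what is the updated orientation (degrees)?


delta_theta = w * dt = 0.06 * 0.08 = 0.0048 rad
= 0.275 deg
theta_new = 50 + 0.275 = 50.275 deg


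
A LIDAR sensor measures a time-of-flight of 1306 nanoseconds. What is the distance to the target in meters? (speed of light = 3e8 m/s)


tof = 1306 ns = 1.306e-06 s
dist = c * tof / 2
= 3e8 * 1.306e-06 / 2
= 195.9 m


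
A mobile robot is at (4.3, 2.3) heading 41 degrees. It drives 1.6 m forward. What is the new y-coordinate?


y_new = y0 + d*sin(theta)
= 2.3 + 1.6*sin(41)
= 2.3 + 1.0497
= 3.3497


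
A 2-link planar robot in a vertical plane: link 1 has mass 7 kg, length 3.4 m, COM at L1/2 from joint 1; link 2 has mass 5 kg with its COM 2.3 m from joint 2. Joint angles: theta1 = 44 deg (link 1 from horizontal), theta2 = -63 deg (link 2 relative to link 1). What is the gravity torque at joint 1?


Horizontal distance from joint 1 to link-1 COM:
  x_c1 = (L1/2)*cos(t1) = 1.7 * 0.7193 = 1.2229 m
Horizontal distance from joint 1 to link-2 COM:
  x_c2 = L1*cos(t1) + Lc2*cos(t1+t2)
       = 3.4*0.7193 + 2.3*0.9455 = 4.6204 m
tau1 = m1*g*x_c1 + m2*g*x_c2
     = 7*9.81*1.2229 + 5*9.81*4.6204
     = 83.975 + 226.633
     = 310.608 Nm


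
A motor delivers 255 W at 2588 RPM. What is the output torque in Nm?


omega = 2588 * 2*pi/60 = 271.0147 rad/s
tau = P / omega = 255 / 271.0147
= 0.9409 Nm


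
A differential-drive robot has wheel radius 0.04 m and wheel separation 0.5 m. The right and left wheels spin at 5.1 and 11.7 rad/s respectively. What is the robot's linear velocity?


vR = r*wR = 0.04*5.1 = 0.204 m/s
vL = r*wL = 0.04*11.7 = 0.468 m/s
v = (vR+vL)/2 = 0.336 m/s
omega = (vR-vL)/L = -0.528 rad/s
linear velocity = 0.336 m/s


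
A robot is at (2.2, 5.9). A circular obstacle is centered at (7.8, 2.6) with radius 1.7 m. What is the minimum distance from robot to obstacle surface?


center_dist = sqrt((2.2-7.8)^2 + (5.9-2.6)^2)
= sqrt(31.36 + 10.89)
= 6.5
min_dist = center_dist - radius = 6.5 - 1.7 = 4.8 m


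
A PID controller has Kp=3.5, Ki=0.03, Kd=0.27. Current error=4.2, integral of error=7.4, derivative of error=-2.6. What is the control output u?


u = Kp*e + Ki*int(e) + Kd*de/dt
= 3.5*4.2 + 0.03*7.4 + 0.27*(-2.6)
= 14.7 + 0.222 + -0.702
= 14.22


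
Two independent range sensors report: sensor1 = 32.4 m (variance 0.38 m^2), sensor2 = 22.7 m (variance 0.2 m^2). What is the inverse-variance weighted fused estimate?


w1 = (1/var1) / (1/var1 + 1/var2)
   = 2.6316 / (2.6316 + 5.0) = 0.3448
w2 = 1 - w1 = 0.6552
fused = w1*s1 + w2*s2 = 11.1724 + 14.8724
= 26.0448 m


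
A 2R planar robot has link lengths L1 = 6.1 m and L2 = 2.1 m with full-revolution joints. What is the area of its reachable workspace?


r_max = L1 + L2 = 8.2 m
r_min = |L1 - L2| = 4.0 m
Area = pi*(r_max^2 - r_min^2)
= pi*(67.24 - 16.0)
= pi * 51.24
= 160.9752 m^2


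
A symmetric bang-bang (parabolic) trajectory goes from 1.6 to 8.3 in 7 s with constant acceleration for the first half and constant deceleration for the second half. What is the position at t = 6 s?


Symmetric rest-to-rest: each phase covers (pf-p0)/2 in time T/2. 0.5*a*(T/2)^2 = (pf-p0)/2 => a = 4*(pf-p0)/T^2
a = 4*(8.3-1.6)/7^2 = 0.5469
t = 6 is in the deceleration phase (t > T/2).
p = pf - 0.5*a*(T-t)^2 = 8.3 - 0.5*0.5469*1^2
= 8.0265


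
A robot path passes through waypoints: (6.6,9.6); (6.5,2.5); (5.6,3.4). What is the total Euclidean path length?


Segment lengths:
  seg1 = sqrt((-0.1)^2 + (-7.1)^2) = 7.1007
  seg2 = sqrt((-0.9)^2 + (0.9)^2) = 1.2728
Total = 8.3735


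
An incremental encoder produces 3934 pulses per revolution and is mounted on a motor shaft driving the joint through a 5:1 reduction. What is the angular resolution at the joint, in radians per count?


counts per rev = 3934
effective counts at joint = 3934 * 5 = 19670
resolution = 2*pi / 19670
= 3.1943e-04 rad/count


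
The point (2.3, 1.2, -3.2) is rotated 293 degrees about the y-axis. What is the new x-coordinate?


Rotation about y-axis: x' = x*cos(theta) + z*sin(theta)
= 2.3 * 0.3907 + -3.2 * -0.9205
= 3.8443


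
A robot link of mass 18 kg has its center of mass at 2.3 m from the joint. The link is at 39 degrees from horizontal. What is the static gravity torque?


tau = m*g*L*cos(angle)
= 18 * 9.81 * 2.3 * cos(39 deg)
= 18 * 9.81 * 2.3 * 0.7771
= 315.6254 Nm


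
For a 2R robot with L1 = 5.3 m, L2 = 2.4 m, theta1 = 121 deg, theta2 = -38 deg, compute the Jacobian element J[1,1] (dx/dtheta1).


J[1,1] = -L1*sin(t1) - L2*sin(t1+t2)
= -5.3*sin(121) - 2.4*sin(83)
= -6.9251


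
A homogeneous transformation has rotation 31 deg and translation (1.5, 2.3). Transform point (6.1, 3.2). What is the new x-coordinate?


x' = cos(theta)*px - sin(theta)*py + tx
= 0.8572*6.1 - 0.515*3.2 + 1.5
= 5.0806


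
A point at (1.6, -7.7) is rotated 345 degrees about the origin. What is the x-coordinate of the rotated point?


x' = x*cos(theta) - y*sin(theta)
cos(345 deg) = 0.9659, sin(345 deg) = -0.2588
x' = 1.6 * 0.9659 - -7.7 * -0.2588
= 1.5455 - 1.9929
= -0.4474


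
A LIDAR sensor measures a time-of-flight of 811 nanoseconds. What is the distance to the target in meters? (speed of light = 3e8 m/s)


tof = 811 ns = 8.11e-07 s
dist = c * tof / 2
= 3e8 * 8.11e-07 / 2
= 121.65 m


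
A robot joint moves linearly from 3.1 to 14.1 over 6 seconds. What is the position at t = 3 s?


s = t/T = 3/6 = 0.5
p(t) = p0 + (pf-p0)*s
= 3.1 + (14.1 - 3.1) * 0.5
= 8.6


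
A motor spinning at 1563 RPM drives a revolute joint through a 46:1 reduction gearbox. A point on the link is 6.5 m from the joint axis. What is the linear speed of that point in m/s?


omega_motor = 1563 * 2*pi/60 = 163.677 rad/s
omega_joint = omega_motor / 46 = 3.5582 rad/s
v = omega_joint * r = 3.5582 * 6.5
= 23.1283 m/s


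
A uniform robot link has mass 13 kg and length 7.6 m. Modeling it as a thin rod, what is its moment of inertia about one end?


I = (1/3) * m * L^2
= (1/3) * 13 * 7.6^2
= 0.333333 * 13 * 57.76
= 250.2933 kg*m^2


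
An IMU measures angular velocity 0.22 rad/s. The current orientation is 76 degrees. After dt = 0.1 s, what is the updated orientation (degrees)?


delta_theta = w * dt = 0.22 * 0.1 = 0.022 rad
= 1.2605 deg
theta_new = 76 + 1.2605 = 77.2605 deg


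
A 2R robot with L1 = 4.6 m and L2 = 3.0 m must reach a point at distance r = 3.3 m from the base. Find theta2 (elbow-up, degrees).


cos(theta2) = (r^2 - L1^2 - L2^2) / (2*L1*L2)
cos(theta2) = (10.89 - 21.16 - 9.0) / 27.6
cos(theta2) = -0.698188
theta2 = 134.2818 degrees


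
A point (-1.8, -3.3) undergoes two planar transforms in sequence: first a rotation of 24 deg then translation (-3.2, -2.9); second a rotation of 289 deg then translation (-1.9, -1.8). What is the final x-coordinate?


After transform 1:
x1 = cos(24)*-1.8 - sin(24)*-3.3 + -3.2 = -3.5022
y1 = sin(24)*-1.8 + cos(24)*-3.3 + -2.9 = -6.6468
After transform 2:
x2 = cos(289)*-3.5022 - sin(289)*-6.6468 + -1.9
= -9.3249


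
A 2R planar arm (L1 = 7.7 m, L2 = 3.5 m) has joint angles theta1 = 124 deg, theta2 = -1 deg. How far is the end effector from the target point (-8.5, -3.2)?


End effector via forward kinematics:
x = L1*cos(t1) + L2*cos(t1+t2) = -6.212
y = L1*sin(t1) + L2*sin(t1+t2) = 9.3189
Distance to target:
d = sqrt((-8.5 - -6.212)^2 + (-3.2 - 9.3189)^2)
= sqrt(5.2348 + 156.7238)
= 12.7263 m


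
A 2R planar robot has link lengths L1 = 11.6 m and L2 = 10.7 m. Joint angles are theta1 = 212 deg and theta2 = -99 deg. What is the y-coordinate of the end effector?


Convert angles to radians: theta1 = 3.7001, theta2 = -1.7279
y = L1*sin(theta1) + L2*sin(theta1+theta2)
y = -6.1471 + 9.8494
y = 3.7023


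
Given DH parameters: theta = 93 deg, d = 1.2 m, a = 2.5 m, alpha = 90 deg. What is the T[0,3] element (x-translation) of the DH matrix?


T[0,3] = a * cos(theta)
= 2.5 * cos(93 deg)
= 2.5 * -0.0523
= -0.1308


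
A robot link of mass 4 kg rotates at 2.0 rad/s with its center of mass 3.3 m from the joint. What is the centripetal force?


F = m * omega^2 * r
= 4 * 2.0^2 * 3.3
= 4 * 4.0 * 3.3
= 52.8 N


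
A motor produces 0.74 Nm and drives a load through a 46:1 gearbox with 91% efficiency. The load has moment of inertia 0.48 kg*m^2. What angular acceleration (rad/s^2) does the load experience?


tau_out = tau_motor * N * eta
= 0.74 * 46 * 0.91 = 30.9764 Nm
alpha = tau_out / I = 30.9764 / 0.48
= 64.5342 rad/s^2


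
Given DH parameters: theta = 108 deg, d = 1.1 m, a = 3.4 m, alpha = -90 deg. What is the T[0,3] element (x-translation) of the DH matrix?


T[0,3] = a * cos(theta)
= 3.4 * cos(108 deg)
= 3.4 * -0.309
= -1.0507


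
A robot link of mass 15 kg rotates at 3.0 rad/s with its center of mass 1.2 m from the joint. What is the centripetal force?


F = m * omega^2 * r
= 15 * 3.0^2 * 1.2
= 15 * 9.0 * 1.2
= 162.0 N


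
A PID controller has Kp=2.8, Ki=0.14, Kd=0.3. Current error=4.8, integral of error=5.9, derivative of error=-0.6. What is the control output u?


u = Kp*e + Ki*int(e) + Kd*de/dt
= 2.8*4.8 + 0.14*5.9 + 0.3*(-0.6)
= 13.44 + 0.826 + -0.18
= 14.086


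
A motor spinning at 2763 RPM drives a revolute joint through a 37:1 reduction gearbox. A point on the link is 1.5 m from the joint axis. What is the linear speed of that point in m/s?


omega_motor = 2763 * 2*pi/60 = 289.3407 rad/s
omega_joint = omega_motor / 37 = 7.82 rad/s
v = omega_joint * r = 7.82 * 1.5
= 11.73 m/s


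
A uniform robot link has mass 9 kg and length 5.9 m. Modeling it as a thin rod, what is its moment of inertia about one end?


I = (1/3) * m * L^2
= (1/3) * 9 * 5.9^2
= 0.333333 * 9 * 34.81
= 104.43 kg*m^2


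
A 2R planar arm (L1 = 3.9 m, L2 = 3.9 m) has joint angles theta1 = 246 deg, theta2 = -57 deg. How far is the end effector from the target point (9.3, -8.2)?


End effector via forward kinematics:
x = L1*cos(t1) + L2*cos(t1+t2) = -5.4383
y = L1*sin(t1) + L2*sin(t1+t2) = -4.1729
Distance to target:
d = sqrt((9.3 - -5.4383)^2 + (-8.2 - -4.1729)^2)
= sqrt(217.2162 + 16.2174)
= 15.2785 m


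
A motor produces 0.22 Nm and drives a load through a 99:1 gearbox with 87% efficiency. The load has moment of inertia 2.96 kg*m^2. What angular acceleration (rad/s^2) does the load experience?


tau_out = tau_motor * N * eta
= 0.22 * 99 * 0.87 = 18.9486 Nm
alpha = tau_out / I = 18.9486 / 2.96
= 6.4016 rad/s^2


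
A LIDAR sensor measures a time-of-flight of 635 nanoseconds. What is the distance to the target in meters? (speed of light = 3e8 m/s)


tof = 635 ns = 6.35e-07 s
dist = c * tof / 2
= 3e8 * 6.35e-07 / 2
= 95.25 m


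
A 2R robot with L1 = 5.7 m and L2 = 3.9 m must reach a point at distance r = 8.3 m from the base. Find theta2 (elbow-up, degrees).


cos(theta2) = (r^2 - L1^2 - L2^2) / (2*L1*L2)
cos(theta2) = (68.89 - 32.49 - 15.21) / 44.46
cos(theta2) = 0.476608
theta2 = 61.5359 degrees


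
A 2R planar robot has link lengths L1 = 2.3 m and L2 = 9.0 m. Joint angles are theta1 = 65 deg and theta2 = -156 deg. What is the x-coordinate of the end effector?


Convert angles to radians: theta1 = 1.1345, theta2 = -2.7227
x = L1*cos(theta1) + L2*cos(theta1+theta2)
x = 0.972 + -0.1571
x = 0.815


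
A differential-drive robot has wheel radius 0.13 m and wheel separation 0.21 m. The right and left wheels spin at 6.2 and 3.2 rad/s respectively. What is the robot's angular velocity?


vR = r*wR = 0.13*6.2 = 0.806 m/s
vL = r*wL = 0.13*3.2 = 0.416 m/s
v = (vR+vL)/2 = 0.611 m/s
omega = (vR-vL)/L = 1.8571 rad/s
angular velocity = 1.8571 rad/s


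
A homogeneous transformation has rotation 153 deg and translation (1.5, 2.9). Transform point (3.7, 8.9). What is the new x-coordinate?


x' = cos(theta)*px - sin(theta)*py + tx
= -0.891*3.7 - 0.454*8.9 + 1.5
= -5.8372


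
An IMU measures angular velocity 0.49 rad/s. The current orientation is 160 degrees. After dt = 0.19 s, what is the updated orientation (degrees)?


delta_theta = w * dt = 0.49 * 0.19 = 0.0931 rad
= 5.3342 deg
theta_new = 160 + 5.3342 = 165.3342 deg


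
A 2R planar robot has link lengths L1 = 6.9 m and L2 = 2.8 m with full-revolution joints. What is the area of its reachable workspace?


r_max = L1 + L2 = 9.7 m
r_min = |L1 - L2| = 4.1 m
Area = pi*(r_max^2 - r_min^2)
= pi*(94.09 - 16.81)
= pi * 77.28
= 242.7823 m^2


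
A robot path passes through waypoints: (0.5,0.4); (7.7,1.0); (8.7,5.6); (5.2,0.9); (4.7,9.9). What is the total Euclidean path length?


Segment lengths:
  seg1 = sqrt((7.2)^2 + (0.6)^2) = 7.225
  seg2 = sqrt((1.0)^2 + (4.6)^2) = 4.7074
  seg3 = sqrt((-3.5)^2 + (-4.7)^2) = 5.86
  seg4 = sqrt((-0.5)^2 + (9.0)^2) = 9.0139
Total = 26.8063


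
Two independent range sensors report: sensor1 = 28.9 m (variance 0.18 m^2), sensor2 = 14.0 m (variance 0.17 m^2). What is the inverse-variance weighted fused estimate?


w1 = (1/var1) / (1/var1 + 1/var2)
   = 5.5556 / (5.5556 + 5.8824) = 0.4857
w2 = 1 - w1 = 0.5143
fused = w1*s1 + w2*s2 = 14.0371 + 7.2
= 21.2371 m


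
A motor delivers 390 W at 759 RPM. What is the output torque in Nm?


omega = 759 * 2*pi/60 = 79.4823 rad/s
tau = P / omega = 390 / 79.4823
= 4.9068 Nm


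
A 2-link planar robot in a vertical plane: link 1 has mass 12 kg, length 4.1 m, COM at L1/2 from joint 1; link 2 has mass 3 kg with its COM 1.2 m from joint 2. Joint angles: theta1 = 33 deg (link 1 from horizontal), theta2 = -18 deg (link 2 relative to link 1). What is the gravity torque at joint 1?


Horizontal distance from joint 1 to link-1 COM:
  x_c1 = (L1/2)*cos(t1) = 2.05 * 0.8387 = 1.7193 m
Horizontal distance from joint 1 to link-2 COM:
  x_c2 = L1*cos(t1) + Lc2*cos(t1+t2)
       = 4.1*0.8387 + 1.2*0.9659 = 4.5977 m
tau1 = m1*g*x_c1 + m2*g*x_c2
     = 12*9.81*1.7193 + 3*9.81*4.5977
     = 202.393 + 135.3091
     = 337.7022 Nm


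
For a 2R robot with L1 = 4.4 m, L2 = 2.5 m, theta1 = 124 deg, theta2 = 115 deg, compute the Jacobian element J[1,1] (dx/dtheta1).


J[1,1] = -L1*sin(t1) - L2*sin(t1+t2)
= -4.4*sin(124) - 2.5*sin(239)
= -1.5048


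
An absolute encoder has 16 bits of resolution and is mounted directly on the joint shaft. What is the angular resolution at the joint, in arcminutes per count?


counts = 2^16 = 65536
resolution = 360*60 / 65536
= 0.3296 arcmin/count


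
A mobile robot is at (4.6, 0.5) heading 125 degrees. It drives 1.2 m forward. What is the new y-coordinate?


y_new = y0 + d*sin(theta)
= 0.5 + 1.2*sin(125)
= 0.5 + 0.983
= 1.483


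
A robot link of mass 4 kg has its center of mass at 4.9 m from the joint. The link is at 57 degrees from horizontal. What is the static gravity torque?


tau = m*g*L*cos(angle)
= 4 * 9.81 * 4.9 * cos(57 deg)
= 4 * 9.81 * 4.9 * 0.5446
= 104.721 Nm


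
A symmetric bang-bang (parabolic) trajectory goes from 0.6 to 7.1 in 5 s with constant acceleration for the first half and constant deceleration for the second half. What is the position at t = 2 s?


Symmetric rest-to-rest: each phase covers (pf-p0)/2 in time T/2. 0.5*a*(T/2)^2 = (pf-p0)/2 => a = 4*(pf-p0)/T^2
a = 4*(7.1-0.6)/5^2 = 1.04
t = 2 is in the acceleration phase (t <= T/2).
p = p0 + 0.5*a*t^2 = 0.6 + 0.5*1.04*2^2
= 2.68


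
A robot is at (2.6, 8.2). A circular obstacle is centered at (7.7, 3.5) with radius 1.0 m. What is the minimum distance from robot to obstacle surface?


center_dist = sqrt((2.6-7.7)^2 + (8.2-3.5)^2)
= sqrt(26.01 + 22.09)
= 6.9354
min_dist = center_dist - radius = 6.9354 - 1.0 = 5.9354 m


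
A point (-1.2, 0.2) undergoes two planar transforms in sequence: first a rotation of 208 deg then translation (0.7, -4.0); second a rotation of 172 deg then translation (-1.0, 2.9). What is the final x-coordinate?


After transform 1:
x1 = cos(208)*-1.2 - sin(208)*0.2 + 0.7 = 1.8534
y1 = sin(208)*-1.2 + cos(208)*0.2 + -4.0 = -3.6132
After transform 2:
x2 = cos(172)*1.8534 - sin(172)*-3.6132 + -1.0
= -2.3325


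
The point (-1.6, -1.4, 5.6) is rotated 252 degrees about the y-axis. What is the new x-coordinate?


Rotation about y-axis: x' = x*cos(theta) + z*sin(theta)
= -1.6 * -0.309 + 5.6 * -0.9511
= -4.8315


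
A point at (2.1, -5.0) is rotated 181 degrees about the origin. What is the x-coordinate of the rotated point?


x' = x*cos(theta) - y*sin(theta)
cos(181 deg) = -0.9998, sin(181 deg) = -0.0175
x' = 2.1 * -0.9998 - -5.0 * -0.0175
= -2.0997 - 0.0873
= -2.1869


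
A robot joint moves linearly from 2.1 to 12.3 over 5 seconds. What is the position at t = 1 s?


s = t/T = 1/5 = 0.2
p(t) = p0 + (pf-p0)*s
= 2.1 + (12.3 - 2.1) * 0.2
= 4.14


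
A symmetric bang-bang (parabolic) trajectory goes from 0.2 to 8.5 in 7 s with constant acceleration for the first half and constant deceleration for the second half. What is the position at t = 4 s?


Symmetric rest-to-rest: each phase covers (pf-p0)/2 in time T/2. 0.5*a*(T/2)^2 = (pf-p0)/2 => a = 4*(pf-p0)/T^2
a = 4*(8.5-0.2)/7^2 = 0.6776
t = 4 is in the deceleration phase (t > T/2).
p = pf - 0.5*a*(T-t)^2 = 8.5 - 0.5*0.6776*3^2
= 5.451


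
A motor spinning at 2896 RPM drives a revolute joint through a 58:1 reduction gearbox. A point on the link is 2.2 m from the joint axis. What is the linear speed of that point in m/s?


omega_motor = 2896 * 2*pi/60 = 303.2684 rad/s
omega_joint = omega_motor / 58 = 5.2288 rad/s
v = omega_joint * r = 5.2288 * 2.2
= 11.5033 m/s


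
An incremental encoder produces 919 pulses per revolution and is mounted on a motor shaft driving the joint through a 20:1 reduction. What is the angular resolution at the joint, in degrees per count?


counts per rev = 919
effective counts at joint = 919 * 20 = 18380
resolution = 360 / 18380
= 0.0196 deg/count


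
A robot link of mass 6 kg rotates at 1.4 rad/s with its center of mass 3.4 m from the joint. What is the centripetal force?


F = m * omega^2 * r
= 6 * 1.4^2 * 3.4
= 6 * 1.96 * 3.4
= 39.984 N


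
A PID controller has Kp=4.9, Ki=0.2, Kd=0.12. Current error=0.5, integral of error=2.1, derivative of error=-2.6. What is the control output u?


u = Kp*e + Ki*int(e) + Kd*de/dt
= 4.9*0.5 + 0.2*2.1 + 0.12*(-2.6)
= 2.45 + 0.42 + -0.312
= 2.558


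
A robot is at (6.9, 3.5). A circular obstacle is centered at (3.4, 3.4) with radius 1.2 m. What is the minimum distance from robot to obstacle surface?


center_dist = sqrt((6.9-3.4)^2 + (3.5-3.4)^2)
= sqrt(12.25 + 0.01)
= 3.5014
min_dist = center_dist - radius = 3.5014 - 1.2 = 2.3014 m


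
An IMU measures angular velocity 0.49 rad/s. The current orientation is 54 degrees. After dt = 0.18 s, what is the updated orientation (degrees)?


delta_theta = w * dt = 0.49 * 0.18 = 0.0882 rad
= 5.0535 deg
theta_new = 54 + 5.0535 = 59.0535 deg


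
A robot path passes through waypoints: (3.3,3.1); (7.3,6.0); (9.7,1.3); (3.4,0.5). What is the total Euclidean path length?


Segment lengths:
  seg1 = sqrt((4.0)^2 + (2.9)^2) = 4.9406
  seg2 = sqrt((2.4)^2 + (-4.7)^2) = 5.2773
  seg3 = sqrt((-6.3)^2 + (-0.8)^2) = 6.3506
Total = 16.5685


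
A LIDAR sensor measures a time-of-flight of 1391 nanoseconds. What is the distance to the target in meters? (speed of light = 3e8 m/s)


tof = 1391 ns = 1.391e-06 s
dist = c * tof / 2
= 3e8 * 1.391e-06 / 2
= 208.65 m


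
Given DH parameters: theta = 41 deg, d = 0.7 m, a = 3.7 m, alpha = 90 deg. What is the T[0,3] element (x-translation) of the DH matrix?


T[0,3] = a * cos(theta)
= 3.7 * cos(41 deg)
= 3.7 * 0.7547
= 2.7924


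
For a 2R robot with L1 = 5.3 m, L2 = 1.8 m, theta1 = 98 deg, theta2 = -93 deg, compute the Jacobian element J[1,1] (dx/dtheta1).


J[1,1] = -L1*sin(t1) - L2*sin(t1+t2)
= -5.3*sin(98) - 1.8*sin(5)
= -5.4053


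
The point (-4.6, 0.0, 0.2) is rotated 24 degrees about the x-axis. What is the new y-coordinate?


Rotation about x-axis: y' = y*cos(theta) - z*sin(theta)
= 0.0 * 0.9135 - 0.2 * 0.4067
= -0.0813


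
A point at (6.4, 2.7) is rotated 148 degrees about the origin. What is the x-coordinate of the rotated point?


x' = x*cos(theta) - y*sin(theta)
cos(148 deg) = -0.848, sin(148 deg) = 0.5299
x' = 6.4 * -0.848 - 2.7 * 0.5299
= -5.4275 - 1.4308
= -6.8583


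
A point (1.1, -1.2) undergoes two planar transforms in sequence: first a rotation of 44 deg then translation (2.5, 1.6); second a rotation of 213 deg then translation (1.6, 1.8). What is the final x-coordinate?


After transform 1:
x1 = cos(44)*1.1 - sin(44)*-1.2 + 2.5 = 4.1249
y1 = sin(44)*1.1 + cos(44)*-1.2 + 1.6 = 1.5009
After transform 2:
x2 = cos(213)*4.1249 - sin(213)*1.5009 + 1.6
= -1.0419


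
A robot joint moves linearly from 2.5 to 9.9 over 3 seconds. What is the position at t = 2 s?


s = t/T = 2/3 = 0.6667
p(t) = p0 + (pf-p0)*s
= 2.5 + (9.9 - 2.5) * 0.6667
= 7.4333


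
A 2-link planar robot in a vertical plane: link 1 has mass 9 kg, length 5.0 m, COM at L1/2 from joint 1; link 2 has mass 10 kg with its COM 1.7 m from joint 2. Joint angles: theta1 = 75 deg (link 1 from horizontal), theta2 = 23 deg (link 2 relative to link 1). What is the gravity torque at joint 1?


Horizontal distance from joint 1 to link-1 COM:
  x_c1 = (L1/2)*cos(t1) = 2.5 * 0.2588 = 0.647 m
Horizontal distance from joint 1 to link-2 COM:
  x_c2 = L1*cos(t1) + Lc2*cos(t1+t2)
       = 5.0*0.2588 + 1.7*-0.1392 = 1.0575 m
tau1 = m1*g*x_c1 + m2*g*x_c2
     = 9*9.81*0.647 + 10*9.81*1.0575
     = 57.1278 + 103.7408
     = 160.8687 Nm


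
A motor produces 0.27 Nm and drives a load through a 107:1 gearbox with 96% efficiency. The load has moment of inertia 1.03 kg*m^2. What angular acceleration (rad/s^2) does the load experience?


tau_out = tau_motor * N * eta
= 0.27 * 107 * 0.96 = 27.7344 Nm
alpha = tau_out / I = 27.7344 / 1.03
= 26.9266 rad/s^2


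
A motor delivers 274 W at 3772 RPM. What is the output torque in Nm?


omega = 3772 * 2*pi/60 = 395.0029 rad/s
tau = P / omega = 274 / 395.0029
= 0.6937 Nm


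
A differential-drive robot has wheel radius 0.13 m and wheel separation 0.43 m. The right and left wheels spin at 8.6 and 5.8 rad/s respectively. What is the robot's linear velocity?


vR = r*wR = 0.13*8.6 = 1.118 m/s
vL = r*wL = 0.13*5.8 = 0.754 m/s
v = (vR+vL)/2 = 0.936 m/s
omega = (vR-vL)/L = 0.8465 rad/s
linear velocity = 0.936 m/s


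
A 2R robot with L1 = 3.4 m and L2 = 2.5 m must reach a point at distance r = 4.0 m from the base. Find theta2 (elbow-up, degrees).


cos(theta2) = (r^2 - L1^2 - L2^2) / (2*L1*L2)
cos(theta2) = (16.0 - 11.56 - 6.25) / 17.0
cos(theta2) = -0.106471
theta2 = 96.1119 degrees


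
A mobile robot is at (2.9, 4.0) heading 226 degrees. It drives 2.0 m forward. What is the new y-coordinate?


y_new = y0 + d*sin(theta)
= 4.0 + 2.0*sin(226)
= 4.0 + -1.4387
= 2.5613


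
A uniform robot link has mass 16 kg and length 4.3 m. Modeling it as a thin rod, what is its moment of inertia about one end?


I = (1/3) * m * L^2
= (1/3) * 16 * 4.3^2
= 0.333333 * 16 * 18.49
= 98.6133 kg*m^2


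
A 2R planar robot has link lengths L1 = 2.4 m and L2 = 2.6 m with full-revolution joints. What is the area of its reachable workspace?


r_max = L1 + L2 = 5.0 m
r_min = |L1 - L2| = 0.2 m
Area = pi*(r_max^2 - r_min^2)
= pi*(25.0 - 0.04)
= pi * 24.96
= 78.4142 m^2


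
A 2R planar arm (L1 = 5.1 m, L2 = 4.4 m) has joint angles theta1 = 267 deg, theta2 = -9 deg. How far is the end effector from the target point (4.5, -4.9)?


End effector via forward kinematics:
x = L1*cos(t1) + L2*cos(t1+t2) = -1.1817
y = L1*sin(t1) + L2*sin(t1+t2) = -9.3969
Distance to target:
d = sqrt((4.5 - -1.1817)^2 + (-4.9 - -9.3969)^2)
= sqrt(32.282 + 20.2218)
= 7.2459 m


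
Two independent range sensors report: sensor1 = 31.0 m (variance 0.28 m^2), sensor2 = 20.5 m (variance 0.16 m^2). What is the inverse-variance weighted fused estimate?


w1 = (1/var1) / (1/var1 + 1/var2)
   = 3.5714 / (3.5714 + 6.25) = 0.3636
w2 = 1 - w1 = 0.6364
fused = w1*s1 + w2*s2 = 11.2727 + 13.0455
= 24.3182 m


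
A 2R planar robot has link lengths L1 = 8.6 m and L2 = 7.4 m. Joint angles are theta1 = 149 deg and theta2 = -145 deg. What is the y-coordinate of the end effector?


Convert angles to radians: theta1 = 2.6005, theta2 = -2.5307
y = L1*sin(theta1) + L2*sin(theta1+theta2)
y = 4.4293 + 0.5162
y = 4.9455


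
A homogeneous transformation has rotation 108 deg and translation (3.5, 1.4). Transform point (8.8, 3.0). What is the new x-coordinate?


x' = cos(theta)*px - sin(theta)*py + tx
= -0.309*8.8 - 0.9511*3.0 + 3.5
= -2.0725


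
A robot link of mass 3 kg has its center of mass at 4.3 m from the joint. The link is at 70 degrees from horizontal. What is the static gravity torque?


tau = m*g*L*cos(angle)
= 3 * 9.81 * 4.3 * cos(70 deg)
= 3 * 9.81 * 4.3 * 0.342
= 43.2823 Nm


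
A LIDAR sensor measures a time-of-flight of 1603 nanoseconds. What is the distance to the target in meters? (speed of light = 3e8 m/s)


tof = 1603 ns = 1.603e-06 s
dist = c * tof / 2
= 3e8 * 1.603e-06 / 2
= 240.45 m


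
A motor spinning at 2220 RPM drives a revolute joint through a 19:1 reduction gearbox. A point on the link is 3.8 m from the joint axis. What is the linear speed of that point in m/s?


omega_motor = 2220 * 2*pi/60 = 232.4779 rad/s
omega_joint = omega_motor / 19 = 12.2357 rad/s
v = omega_joint * r = 12.2357 * 3.8
= 46.4956 m/s


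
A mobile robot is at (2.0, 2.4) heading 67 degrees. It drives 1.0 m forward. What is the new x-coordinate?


x_new = x0 + d*cos(theta)
= 2.0 + 1.0*cos(67)
= 2.0 + 0.3907
= 2.3907


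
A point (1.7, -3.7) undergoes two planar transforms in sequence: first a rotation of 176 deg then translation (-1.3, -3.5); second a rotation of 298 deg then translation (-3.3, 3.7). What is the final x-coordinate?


After transform 1:
x1 = cos(176)*1.7 - sin(176)*-3.7 + -1.3 = -2.7378
y1 = sin(176)*1.7 + cos(176)*-3.7 + -3.5 = 0.3096
After transform 2:
x2 = cos(298)*-2.7378 - sin(298)*0.3096 + -3.3
= -4.312


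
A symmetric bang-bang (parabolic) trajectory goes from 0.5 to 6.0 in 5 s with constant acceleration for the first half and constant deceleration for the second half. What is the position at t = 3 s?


Symmetric rest-to-rest: each phase covers (pf-p0)/2 in time T/2. 0.5*a*(T/2)^2 = (pf-p0)/2 => a = 4*(pf-p0)/T^2
a = 4*(6.0-0.5)/5^2 = 0.88
t = 3 is in the deceleration phase (t > T/2).
p = pf - 0.5*a*(T-t)^2 = 6.0 - 0.5*0.88*2^2
= 4.24


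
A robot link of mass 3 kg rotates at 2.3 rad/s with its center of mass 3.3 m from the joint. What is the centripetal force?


F = m * omega^2 * r
= 3 * 2.3^2 * 3.3
= 3 * 5.29 * 3.3
= 52.371 N


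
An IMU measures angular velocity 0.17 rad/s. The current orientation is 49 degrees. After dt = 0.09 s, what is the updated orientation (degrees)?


delta_theta = w * dt = 0.17 * 0.09 = 0.0153 rad
= 0.8766 deg
theta_new = 49 + 0.8766 = 49.8766 deg


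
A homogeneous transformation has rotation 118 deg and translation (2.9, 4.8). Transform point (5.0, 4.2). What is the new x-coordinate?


x' = cos(theta)*px - sin(theta)*py + tx
= -0.4695*5.0 - 0.8829*4.2 + 2.9
= -3.1557


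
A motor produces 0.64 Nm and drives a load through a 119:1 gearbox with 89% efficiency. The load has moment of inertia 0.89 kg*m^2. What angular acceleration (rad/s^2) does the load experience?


tau_out = tau_motor * N * eta
= 0.64 * 119 * 0.89 = 67.7824 Nm
alpha = tau_out / I = 67.7824 / 0.89
= 76.16 rad/s^2


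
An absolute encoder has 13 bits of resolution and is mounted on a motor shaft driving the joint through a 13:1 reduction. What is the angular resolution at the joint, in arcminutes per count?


counts = 2^13 = 8192
effective counts at joint = 8192 * 13 = 106496
resolution = 360*60 / 106496
= 0.2028 arcmin/count


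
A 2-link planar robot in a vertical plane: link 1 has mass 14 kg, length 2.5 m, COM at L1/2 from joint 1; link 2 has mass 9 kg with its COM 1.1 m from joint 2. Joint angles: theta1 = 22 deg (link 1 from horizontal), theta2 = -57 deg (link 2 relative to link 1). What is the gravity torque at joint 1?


Horizontal distance from joint 1 to link-1 COM:
  x_c1 = (L1/2)*cos(t1) = 1.25 * 0.9272 = 1.159 m
Horizontal distance from joint 1 to link-2 COM:
  x_c2 = L1*cos(t1) + Lc2*cos(t1+t2)
       = 2.5*0.9272 + 1.1*0.8192 = 3.219 m
tau1 = m1*g*x_c1 + m2*g*x_c2
     = 14*9.81*1.159 + 9*9.81*3.219
     = 159.1743 + 284.2079
     = 443.3822 Nm


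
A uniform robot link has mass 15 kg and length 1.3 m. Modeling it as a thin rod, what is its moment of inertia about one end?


I = (1/3) * m * L^2
= (1/3) * 15 * 1.3^2
= 0.333333 * 15 * 1.69
= 8.45 kg*m^2


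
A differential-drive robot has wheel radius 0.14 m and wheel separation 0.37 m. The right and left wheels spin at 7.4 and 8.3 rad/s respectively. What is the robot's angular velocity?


vR = r*wR = 0.14*7.4 = 1.036 m/s
vL = r*wL = 0.14*8.3 = 1.162 m/s
v = (vR+vL)/2 = 1.099 m/s
omega = (vR-vL)/L = -0.3405 rad/s
angular velocity = -0.3405 rad/s


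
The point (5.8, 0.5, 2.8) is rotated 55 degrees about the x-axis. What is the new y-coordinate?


Rotation about x-axis: y' = y*cos(theta) - z*sin(theta)
= 0.5 * 0.5736 - 2.8 * 0.8192
= -2.0068


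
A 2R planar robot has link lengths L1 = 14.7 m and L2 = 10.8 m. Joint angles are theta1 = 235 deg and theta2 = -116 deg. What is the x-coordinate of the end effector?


Convert angles to radians: theta1 = 4.1015, theta2 = -2.0246
x = L1*cos(theta1) + L2*cos(theta1+theta2)
x = -8.4316 + -5.2359
x = -13.6675


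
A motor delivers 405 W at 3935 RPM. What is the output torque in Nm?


omega = 3935 * 2*pi/60 = 412.0722 rad/s
tau = P / omega = 405 / 412.0722
= 0.9828 Nm


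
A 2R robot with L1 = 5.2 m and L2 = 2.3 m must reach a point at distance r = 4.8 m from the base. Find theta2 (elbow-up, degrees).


cos(theta2) = (r^2 - L1^2 - L2^2) / (2*L1*L2)
cos(theta2) = (23.04 - 27.04 - 5.29) / 23.92
cos(theta2) = -0.388378
theta2 = 112.8536 degrees


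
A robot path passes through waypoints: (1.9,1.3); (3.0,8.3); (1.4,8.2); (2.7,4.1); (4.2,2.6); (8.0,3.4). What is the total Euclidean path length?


Segment lengths:
  seg1 = sqrt((1.1)^2 + (7.0)^2) = 7.0859
  seg2 = sqrt((-1.6)^2 + (-0.1)^2) = 1.6031
  seg3 = sqrt((1.3)^2 + (-4.1)^2) = 4.3012
  seg4 = sqrt((1.5)^2 + (-1.5)^2) = 2.1213
  seg5 = sqrt((3.8)^2 + (0.8)^2) = 3.8833
Total = 18.9948


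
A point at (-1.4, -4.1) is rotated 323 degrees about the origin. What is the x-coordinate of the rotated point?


x' = x*cos(theta) - y*sin(theta)
cos(323 deg) = 0.7986, sin(323 deg) = -0.6018
x' = -1.4 * 0.7986 - -4.1 * -0.6018
= -1.1181 - 2.4674
= -3.5855


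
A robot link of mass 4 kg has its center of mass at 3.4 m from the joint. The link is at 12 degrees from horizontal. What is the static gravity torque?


tau = m*g*L*cos(angle)
= 4 * 9.81 * 3.4 * cos(12 deg)
= 4 * 9.81 * 3.4 * 0.9781
= 130.5005 Nm


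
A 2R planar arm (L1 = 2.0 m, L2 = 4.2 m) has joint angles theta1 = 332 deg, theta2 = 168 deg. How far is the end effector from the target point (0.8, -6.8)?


End effector via forward kinematics:
x = L1*cos(t1) + L2*cos(t1+t2) = -1.4515
y = L1*sin(t1) + L2*sin(t1+t2) = 1.7608
Distance to target:
d = sqrt((0.8 - -1.4515)^2 + (-6.8 - 1.7608)^2)
= sqrt(5.0692 + 73.2867)
= 8.8519 m


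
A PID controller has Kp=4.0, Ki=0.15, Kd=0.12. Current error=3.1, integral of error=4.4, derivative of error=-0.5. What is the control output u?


u = Kp*e + Ki*int(e) + Kd*de/dt
= 4.0*3.1 + 0.15*4.4 + 0.12*(-0.5)
= 12.4 + 0.66 + -0.06
= 13.0


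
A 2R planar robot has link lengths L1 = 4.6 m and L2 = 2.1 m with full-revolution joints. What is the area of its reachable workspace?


r_max = L1 + L2 = 6.7 m
r_min = |L1 - L2| = 2.5 m
Area = pi*(r_max^2 - r_min^2)
= pi*(44.89 - 6.25)
= pi * 38.64
= 121.3911 m^2


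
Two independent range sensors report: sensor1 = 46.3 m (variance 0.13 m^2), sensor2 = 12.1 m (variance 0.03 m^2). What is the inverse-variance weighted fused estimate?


w1 = (1/var1) / (1/var1 + 1/var2)
   = 7.6923 / (7.6923 + 33.3333) = 0.1875
w2 = 1 - w1 = 0.8125
fused = w1*s1 + w2*s2 = 8.6812 + 9.8312
= 18.5125 m


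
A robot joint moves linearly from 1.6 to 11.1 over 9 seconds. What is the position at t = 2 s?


s = t/T = 2/9 = 0.2222
p(t) = p0 + (pf-p0)*s
= 1.6 + (11.1 - 1.6) * 0.2222
= 3.7111


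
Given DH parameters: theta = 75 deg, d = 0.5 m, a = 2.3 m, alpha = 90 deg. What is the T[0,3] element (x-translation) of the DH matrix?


T[0,3] = a * cos(theta)
= 2.3 * cos(75 deg)
= 2.3 * 0.2588
= 0.5953


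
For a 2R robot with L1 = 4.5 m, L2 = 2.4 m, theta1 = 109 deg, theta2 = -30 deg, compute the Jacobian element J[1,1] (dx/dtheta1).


J[1,1] = -L1*sin(t1) - L2*sin(t1+t2)
= -4.5*sin(109) - 2.4*sin(79)
= -6.6107


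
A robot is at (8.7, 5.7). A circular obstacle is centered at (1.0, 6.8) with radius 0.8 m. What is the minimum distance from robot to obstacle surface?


center_dist = sqrt((8.7-1.0)^2 + (5.7-6.8)^2)
= sqrt(59.29 + 1.21)
= 7.7782
min_dist = center_dist - radius = 7.7782 - 0.8 = 6.9782 m


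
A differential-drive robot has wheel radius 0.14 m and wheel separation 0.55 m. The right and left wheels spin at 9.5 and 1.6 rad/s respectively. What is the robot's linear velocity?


vR = r*wR = 0.14*9.5 = 1.33 m/s
vL = r*wL = 0.14*1.6 = 0.224 m/s
v = (vR+vL)/2 = 0.777 m/s
omega = (vR-vL)/L = 2.0109 rad/s
linear velocity = 0.777 m/s


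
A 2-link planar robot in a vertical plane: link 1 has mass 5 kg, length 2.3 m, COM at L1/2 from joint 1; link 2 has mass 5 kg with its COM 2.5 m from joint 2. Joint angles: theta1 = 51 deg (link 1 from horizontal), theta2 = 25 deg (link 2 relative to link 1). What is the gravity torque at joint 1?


Horizontal distance from joint 1 to link-1 COM:
  x_c1 = (L1/2)*cos(t1) = 1.15 * 0.6293 = 0.7237 m
Horizontal distance from joint 1 to link-2 COM:
  x_c2 = L1*cos(t1) + Lc2*cos(t1+t2)
       = 2.3*0.6293 + 2.5*0.2419 = 2.0522 m
tau1 = m1*g*x_c1 + m2*g*x_c2
     = 5*9.81*0.7237 + 5*9.81*2.0522
     = 35.4984 + 100.6625
     = 136.1608 Nm


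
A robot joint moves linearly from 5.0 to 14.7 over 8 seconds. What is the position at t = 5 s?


s = t/T = 5/8 = 0.625
p(t) = p0 + (pf-p0)*s
= 5.0 + (14.7 - 5.0) * 0.625
= 11.0625


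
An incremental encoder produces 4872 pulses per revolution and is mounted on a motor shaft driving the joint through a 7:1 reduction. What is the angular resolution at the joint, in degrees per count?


counts per rev = 4872
effective counts at joint = 4872 * 7 = 34104
resolution = 360 / 34104
= 0.0106 deg/count


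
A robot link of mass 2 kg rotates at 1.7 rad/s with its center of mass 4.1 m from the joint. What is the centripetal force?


F = m * omega^2 * r
= 2 * 1.7^2 * 4.1
= 2 * 2.89 * 4.1
= 23.698 N


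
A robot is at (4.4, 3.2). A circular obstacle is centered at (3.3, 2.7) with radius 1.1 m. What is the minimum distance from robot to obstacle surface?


center_dist = sqrt((4.4-3.3)^2 + (3.2-2.7)^2)
= sqrt(1.21 + 0.25)
= 1.2083
min_dist = center_dist - radius = 1.2083 - 1.1 = 0.1083 m


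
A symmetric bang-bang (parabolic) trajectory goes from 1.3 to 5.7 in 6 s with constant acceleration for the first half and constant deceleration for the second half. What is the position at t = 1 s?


Symmetric rest-to-rest: each phase covers (pf-p0)/2 in time T/2. 0.5*a*(T/2)^2 = (pf-p0)/2 => a = 4*(pf-p0)/T^2
a = 4*(5.7-1.3)/6^2 = 0.4889
t = 1 is in the acceleration phase (t <= T/2).
p = p0 + 0.5*a*t^2 = 1.3 + 0.5*0.4889*1^2
= 1.5444
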